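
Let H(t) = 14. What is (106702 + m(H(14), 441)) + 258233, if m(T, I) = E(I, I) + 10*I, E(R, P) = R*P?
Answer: 563826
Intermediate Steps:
E(R, P) = P*R
m(T, I) = I**2 + 10*I (m(T, I) = I*I + 10*I = I**2 + 10*I)
(106702 + m(H(14), 441)) + 258233 = (106702 + 441*(10 + 441)) + 258233 = (106702 + 441*451) + 258233 = (106702 + 198891) + 258233 = 305593 + 258233 = 563826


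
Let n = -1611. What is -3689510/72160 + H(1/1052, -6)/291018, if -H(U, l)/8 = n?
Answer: -39644635/776048 ≈ -51.085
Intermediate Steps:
H(U, l) = 12888 (H(U, l) = -8*(-1611) = 12888)
-3689510/72160 + H(1/1052, -6)/291018 = -3689510/72160 + 12888/291018 = -3689510*1/72160 + 12888*(1/291018) = -33541/656 + 2148/48503 = -39644635/776048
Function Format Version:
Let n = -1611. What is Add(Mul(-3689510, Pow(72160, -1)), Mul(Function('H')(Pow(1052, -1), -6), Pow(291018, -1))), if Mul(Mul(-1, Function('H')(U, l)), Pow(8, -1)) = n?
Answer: Rational(-39644635, 776048) ≈ -51.085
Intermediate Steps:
Function('H')(U, l) = 12888 (Function('H')(U, l) = Mul(-8, -1611) = 12888)
Add(Mul(-3689510, Pow(72160, -1)), Mul(Function('H')(Pow(1052, -1), -6), Pow(291018, -1))) = Add(Mul(-3689510, Pow(72160, -1)), Mul(12888, Pow(291018, -1))) = Add(Mul(-3689510, Rational(1, 72160)), Mul(12888, Rational(1, 291018))) = Add(Rational(-33541, 656), Rational(2148, 48503)) = Rational(-39644635, 776048)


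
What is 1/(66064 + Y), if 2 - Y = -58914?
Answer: 1/124980 ≈ 8.0013e-6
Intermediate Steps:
Y = 58916 (Y = 2 - 1*(-58914) = 2 + 58914 = 58916)
1/(66064 + Y) = 1/(66064 + 58916) = 1/124980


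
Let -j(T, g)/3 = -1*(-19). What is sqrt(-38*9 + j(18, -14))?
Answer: I*sqrt(399) ≈ 19.975*I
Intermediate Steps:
j(T, g) = -57 (j(T, g) = -(-3)*(-19) = -3*19 = -57)
sqrt(-38*9 + j(18, -14)) = sqrt(-38*9 - 57) = sqrt(-342 - 57) = sqrt(-399) = I*sqrt(399)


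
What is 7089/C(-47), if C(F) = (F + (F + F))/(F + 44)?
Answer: 7089/47 ≈ 150.83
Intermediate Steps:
C(F) = 3*F/(44 + F) (C(F) = (F + 2*F)/(44 + F) = (3*F)/(44 + F) = 3*F/(44 + F))
7089/C(-47) = 7089/((3*(-47)/(44 - 47))) = 7089/((3*(-47)/(-3))) = 7089/((3*(-47)*(-⅓))) = 7089/47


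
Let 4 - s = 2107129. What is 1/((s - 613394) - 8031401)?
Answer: -1/10751920 ≈ -9.3007e-8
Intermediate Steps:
s = -2107125 (s = 4 - 1*2107129 = 4 - 2107129 = -2107125)
1/((s - 613394) - 8031401) = 1/((-2107125 - 613394) - 8031401) = 1/(-2720519 - 8031401) = 1/(-10751920) = -1/10751920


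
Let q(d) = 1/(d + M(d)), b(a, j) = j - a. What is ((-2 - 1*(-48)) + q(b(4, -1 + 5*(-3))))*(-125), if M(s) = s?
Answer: -45975/8 ≈ -5746.9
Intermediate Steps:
q(d) = 1/(2*d) (q(d) = 1/(d + d) = 1/(2*d))
((-2 - 1*(-48)) + q(b(4, -1 + 5*(-3))))*(-125) = ((-2 - 1*(-48)) + 1/(2*((-1 + 5*(-3)) - 1*4)))*(-125) = ((-2 + 48) + 1/(2*((-1 - 15) - 4)))*(-125) = (46 + 1/(2*(-16 - 4)))*(-125) = (46 + (½)/(-20))*(-125) = (46 + (½)*(-1/20))*(-125) = (46 - 1/40)*(-125) = (1839/40)*(-125) = -45975/8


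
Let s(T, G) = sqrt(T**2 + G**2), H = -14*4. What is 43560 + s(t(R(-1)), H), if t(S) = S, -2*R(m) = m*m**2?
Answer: 43560 + sqrt(12545)/2 ≈ 43616.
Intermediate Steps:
R(m) = -m**3/2 (R(m) = -m*m**2/2 = -m**3/2)
H = -56
s(T, G) = sqrt(G**2 + T**2)
43560 + s(t(R(-1)), H) = 43560 + sqrt((-56)**2 + (-1/2*(-1)**3)**2) = 43560 + sqrt(3136 + (-1/2*(-1))**2) = 43560 + sqrt(3136 + (1/2)**2) = 43560 + sqrt(3136 + 1/4) = 43560 + sqrt(12545/4) = 43560 + sqrt(12545)/2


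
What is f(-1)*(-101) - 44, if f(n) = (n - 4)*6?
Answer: 2986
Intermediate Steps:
f(n) = -24 + 6*n (f(n) = (-4 + n)*6 = -24 + 6*n)
f(-1)*(-101) - 44 = (-24 + 6*(-1))*(-101) - 44 = (-24 - 6)*(-101) - 44 = -30*(-101) - 44 = 3030 - 44 = 2986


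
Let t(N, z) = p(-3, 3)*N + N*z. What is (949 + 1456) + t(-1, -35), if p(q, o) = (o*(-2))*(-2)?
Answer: 2428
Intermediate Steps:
p(q, o) = 4*o (p(q, o) = -2*o*(-2) = 4*o)
t(N, z) = 12*N + N*z (t(N, z) = (4*3)*N + N*z = 12*N + N*z)
(949 + 1456) + t(-1, -35) = (949 + 1456) - (12 - 35) = 2405 - 1*(-23) = 2405 + 23 = 2428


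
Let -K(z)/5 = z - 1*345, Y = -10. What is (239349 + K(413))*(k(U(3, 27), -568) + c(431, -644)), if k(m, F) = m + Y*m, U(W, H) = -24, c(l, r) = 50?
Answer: 63576394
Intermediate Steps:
k(m, F) = -9*m (k(m, F) = m - 10*m = -9*m)
K(z) = 1725 - 5*z (K(z) = -5*(z - 1*345) = -5*(z - 345) = -5*(-345 + z) = 1725 - 5*z)
(239349 + K(413))*(k(U(3, 27), -568) + c(431, -644)) = (239349 + (1725 - 5*413))*(-9*(-24) + 50) = (239349 + (1725 - 2065))*(216 + 50) = (239349 - 340)*266 = 239009*266 = 63576394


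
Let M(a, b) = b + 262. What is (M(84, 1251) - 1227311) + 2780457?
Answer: 1554659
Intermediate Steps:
M(a, b) = 262 + b
(M(84, 1251) - 1227311) + 2780457 = ((262 + 1251) - 1227311) + 2780457 = (1513 - 1227311) + 2780457 = -1225798 + 2780457 = 1554659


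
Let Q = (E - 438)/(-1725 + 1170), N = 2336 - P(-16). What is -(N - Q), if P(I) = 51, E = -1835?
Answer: -1265902/555 ≈ -2280.9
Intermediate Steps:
N = 2285 (N = 2336 - 1*51 = 2336 - 51 = 2285)
Q = 2273/555 (Q = (-1835 - 438)/(-1725 + 1170) = -2273/(-555) = -2273*(-1/555) = 2273/555 ≈ 4.0955)
-(N - Q) = -(2285 - 1*2273/555) = -(2285 - 2273/555) = -1*1265902/555 = -1265902/555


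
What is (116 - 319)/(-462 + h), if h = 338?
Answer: 203/124 ≈ 1.6371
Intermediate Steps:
(116 - 319)/(-462 + h) = (116 - 319)/(-462 + 338) = -203/(-124) = -203*(-1/124) = 203/124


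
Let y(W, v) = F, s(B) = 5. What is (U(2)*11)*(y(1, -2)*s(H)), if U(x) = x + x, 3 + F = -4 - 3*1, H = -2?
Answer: -2200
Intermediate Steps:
F = -10 (F = -3 + (-4 - 3*1) = -3 + (-4 - 3) = -3 - 7 = -10)
y(W, v) = -10
U(x) = 2*x
(U(2)*11)*(y(1, -2)*s(H)) = ((2*2)*11)*(-10*5) = (4*11)*(-50) = 44*(-50) = -2200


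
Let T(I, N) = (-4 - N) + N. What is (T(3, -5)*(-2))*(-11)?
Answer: -88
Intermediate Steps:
T(I, N) = -4
(T(3, -5)*(-2))*(-11) = -4*(-2)*(-11) = 8*(-11) = -88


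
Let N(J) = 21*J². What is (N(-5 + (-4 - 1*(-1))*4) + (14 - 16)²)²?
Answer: 36881329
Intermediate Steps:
(N(-5 + (-4 - 1*(-1))*4) + (14 - 16)²)² = (21*(-5 + (-4 - 1*(-1))*4)² + (14 - 16)²)² = (21*(-5 + (-4 + 1)*4)² + (-2)²)² = (21*(-5 - 3*4)² + 4)² = (21*(-5 - 12)² + 4)² = (21*(-17)² + 4)² = (21*289 + 4)² = (6069 + 4)² = 6073² = 36881329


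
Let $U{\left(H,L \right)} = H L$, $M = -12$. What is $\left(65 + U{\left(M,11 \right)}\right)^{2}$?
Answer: $4489$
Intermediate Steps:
$\left(65 + U{\left(M,11 \right)}\right)^{2} = \left(65 - 132\right)^{2} = \left(-67\right)^{2} = 4489$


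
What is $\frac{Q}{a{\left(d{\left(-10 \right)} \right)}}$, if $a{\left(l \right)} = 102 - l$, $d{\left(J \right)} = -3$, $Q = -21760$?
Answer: $- \frac{4352}{21} \approx -207.24$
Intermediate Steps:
$\frac{Q}{a{\left(d{\left(-10 \right)} \right)}} = - \frac{21760}{102 - -3} = - \frac{21760}{102 + 3} = - \frac{21760}{105} = \left(-21760\right) \frac{1}{105} = - \frac{4352}{21}$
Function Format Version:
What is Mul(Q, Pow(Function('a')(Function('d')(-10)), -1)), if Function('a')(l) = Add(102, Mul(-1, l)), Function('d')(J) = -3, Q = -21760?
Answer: Rational(-4352, 21) ≈ -207.24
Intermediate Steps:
Mul(Q, Pow(Function('a')(Function('d')(-10)), -1)) = Mul(-21760, Pow(Add(102, Mul(-1, -3)), -1)) = Mul(-21760, Pow(Add(102, 3), -1)) = Mul(-21760, Pow(105, -1)) = Mul(-21760, Rational(1, 105)) = Rational(-4352, 21)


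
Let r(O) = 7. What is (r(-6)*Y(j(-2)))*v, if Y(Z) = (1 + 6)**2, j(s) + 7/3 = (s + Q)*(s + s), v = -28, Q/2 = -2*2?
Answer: -9604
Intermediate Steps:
Q = -8 (Q = 2*(-2*2) = 2*(-4) = -8)
j(s) = -7/3 + 2*s*(-8 + s) (j(s) = -7/3 + (s - 8)*(s + s) = -7/3 + (-8 + s)*(2*s) = -7/3 + 2*s*(-8 + s))
Y(Z) = 49 (Y(Z) = 7**2 = 49)
(r(-6)*Y(j(-2)))*v = (7*49)*(-28) = 343*(-28) = -9604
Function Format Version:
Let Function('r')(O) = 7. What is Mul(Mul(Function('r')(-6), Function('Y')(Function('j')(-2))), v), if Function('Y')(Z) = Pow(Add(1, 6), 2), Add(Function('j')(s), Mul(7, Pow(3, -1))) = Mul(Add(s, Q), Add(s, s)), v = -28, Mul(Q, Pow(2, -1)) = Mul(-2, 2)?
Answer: -9604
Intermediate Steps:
Q = -8 (Q = Mul(2, Mul(-2, 2)) = Mul(2, -4) = -8)
Function('j')(s) = Add(Rational(-7, 3), Mul(2, s, Add(-8, s))) (Function('j')(s) = Add(Rational(-7, 3), Mul(Add(s, -8), Add(s, s))) = Add(Rational(-7, 3), Mul(Add(-8, s), Mul(2, s))) = Add(Rational(-7, 3), Mul(2, s, Add(-8, s))))
Function('Y')(Z) = 49 (Function('Y')(Z) = Pow(7, 2) = 49)
Mul(Mul(Function('r')(-6), Function('Y')(Function('j')(-2))), v) = Mul(Mul(7, 49), -28) = Mul(343, -28) = -9604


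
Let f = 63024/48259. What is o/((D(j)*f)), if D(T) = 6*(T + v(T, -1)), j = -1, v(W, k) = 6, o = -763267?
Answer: -36834502153/1890720 ≈ -19482.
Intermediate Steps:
D(T) = 36 + 6*T (D(T) = 6*(T + 6) = 6*(6 + T) = 36 + 6*T)
f = 63024/48259 (f = 63024*(1/48259) = 63024/48259 ≈ 1.3060)
o/((D(j)*f)) = -763267*48259/(63024*(36 + 6*(-1))) = -763267*48259/(63024*(36 - 6)) = -763267/(30*(63024/48259)) = -763267/1890720/48259 = -763267*48259/1890720 = -36834502153/1890720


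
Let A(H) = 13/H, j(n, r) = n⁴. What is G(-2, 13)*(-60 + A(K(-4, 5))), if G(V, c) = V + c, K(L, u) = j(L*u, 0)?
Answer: -105599857/160000 ≈ -660.00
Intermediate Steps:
K(L, u) = L⁴*u⁴ (K(L, u) = (L*u)⁴ = L⁴*u⁴)
G(-2, 13)*(-60 + A(K(-4, 5))) = (-2 + 13)*(-60 + 13/(((-4)⁴*5⁴))) = 11*(-60 + 13/((256*625))) = 11*(-60 + 13/160000) = 11*(-9599987/160000) = -105599857/160000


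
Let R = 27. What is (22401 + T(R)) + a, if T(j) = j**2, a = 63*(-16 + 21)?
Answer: 23445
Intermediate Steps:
a = 315 (a = 63*5 = 315)
(22401 + T(R)) + a = (22401 + 27**2) + 315 = (22401 + 729) + 315 = 23130 + 315 = 23445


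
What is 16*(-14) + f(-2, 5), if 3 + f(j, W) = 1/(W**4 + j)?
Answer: -141420/623 ≈ -227.00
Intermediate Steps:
f(j, W) = -3 + 1/(j + W**4) (f(j, W) = -3 + 1/(W**4 + j) = -3 + 1/(j + W**4))
16*(-14) + f(-2, 5) = 16*(-14) + (1 - 3*(-2) - 3*5**4)/(-2 + 5**4) = -224 + (1 + 6 - 3*625)/(-2 + 625) = -224 + (1 + 6 - 1875)/623 = -224 + (1/623)*(-1868) = -224 - 1868/623 = -141420/623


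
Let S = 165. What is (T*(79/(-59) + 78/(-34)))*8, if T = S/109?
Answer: -4810080/109327 ≈ -43.997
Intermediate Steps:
T = 165/109 ≈ 1.5138
(T*(79/(-59) + 78/(-34)))*8 = (165*(79/(-59) + 78/(-34))/109)*8 = (165*(79*(-1/59) + 78*(-1/34))/109)*8 = (165*(-79/59 - 39/17)/109)*8 = ((165/109)*(-3644/1003))*8 = -601260/109327*8 = -4810080/109327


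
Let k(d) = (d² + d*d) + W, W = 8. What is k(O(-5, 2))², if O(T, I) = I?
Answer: 256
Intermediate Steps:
k(d) = 8 + 2*d² (k(d) = (d² + d*d) + 8 = (d² + d²) + 8 = 2*d² + 8 = 8 + 2*d²)
k(O(-5, 2))² = (8 + 2*2²)² = (8 + 2*4)² = (8 + 8)² = 16² = 256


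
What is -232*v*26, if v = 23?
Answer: -138736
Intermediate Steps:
-232*v*26 = -232*23*26 = -5336*26 = -138736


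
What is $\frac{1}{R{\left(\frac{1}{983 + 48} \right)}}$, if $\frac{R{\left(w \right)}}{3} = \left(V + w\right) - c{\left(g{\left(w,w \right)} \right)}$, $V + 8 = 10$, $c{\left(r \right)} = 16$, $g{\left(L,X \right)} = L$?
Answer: $- \frac{1031}{43299} \approx -0.023811$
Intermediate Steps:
$V = 2$ ($V = -8 + 10 = 2$)
$R{\left(w \right)} = -42 + 3 w$ ($R{\left(w \right)} = 3 \left(\left(2 + w\right) - 16\right) = 3 \left(-14 + w\right) = -42 + 3 w$)
$\frac{1}{R{\left(\frac{1}{983 + 48} \right)}} = \frac{1}{-42 + \frac{3}{983 + 48}} = \frac{1}{-42 + \frac{3}{1031}} = \frac{1}{- \frac{43299}{1031}} = - \frac{1031}{43299}$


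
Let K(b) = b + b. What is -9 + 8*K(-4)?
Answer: -73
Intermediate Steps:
K(b) = 2*b
-9 + 8*K(-4) = -9 + 8*(2*(-4)) = -9 + 8*(-8) = -9 - 64 = -73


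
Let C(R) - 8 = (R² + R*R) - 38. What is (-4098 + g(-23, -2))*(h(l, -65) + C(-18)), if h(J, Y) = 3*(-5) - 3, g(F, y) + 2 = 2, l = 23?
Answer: -2458800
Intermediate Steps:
C(R) = -30 + 2*R² (C(R) = 8 + ((R² + R*R) - 38) = 8 + ((R² + R²) - 38) = 8 + (2*R² - 38) = 8 + (-38 + 2*R²) = -30 + 2*R²)
g(F, y) = 0 (g(F, y) = -2 + 2 = 0)
h(J, Y) = -18 (h(J, Y) = -15 - 3 = -18)
(-4098 + g(-23, -2))*(h(l, -65) + C(-18)) = (-4098 + 0)*(-18 + (-30 + 2*(-18)²)) = -4098*(-18 + (-30 + 2*324)) = -4098*(-18 + (-30 + 648)) = -4098*(-18 + 618) = -4098*600 = -2458800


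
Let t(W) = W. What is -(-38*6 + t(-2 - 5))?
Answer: 235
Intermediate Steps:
-(-38*6 + t(-2 - 5)) = -(-38*6 + (-2 - 5)) = -(-228 - 7) = -1*(-235) = 235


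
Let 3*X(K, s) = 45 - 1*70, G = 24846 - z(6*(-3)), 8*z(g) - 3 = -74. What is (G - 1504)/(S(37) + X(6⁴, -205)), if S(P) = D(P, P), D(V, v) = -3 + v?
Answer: 560421/616 ≈ 909.77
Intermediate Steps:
z(g) = -71/8 (z(g) = 3/8 + (⅛)*(-74) = 3/8 - 37/4 = -71/8)
S(P) = -3 + P
G = 198839/8 (G = 24846 - 1*(-71/8) = 24846 + 71/8 = 198839/8 ≈ 24855.)
X(K, s) = -25/3 (X(K, s) = (45 - 1*70)/3 = (45 - 70)/3 = (⅓)*(-25) = -25/3)
(G - 1504)/(S(37) + X(6⁴, -205)) = (198839/8 - 1504)/((-3 + 37) - 25/3) = 186807/(8*(34 - 25/3)) = 186807/(8*(77/3)) = (186807/8)*(3/77) = 560421/616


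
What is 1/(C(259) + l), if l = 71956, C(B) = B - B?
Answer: 1/71956 ≈ 1.3897e-5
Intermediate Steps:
C(B) = 0
1/(C(259) + l) = 1/(0 + 71956) = 1/71956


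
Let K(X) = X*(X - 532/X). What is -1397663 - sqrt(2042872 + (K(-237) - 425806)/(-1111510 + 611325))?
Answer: -1397663 - sqrt(511096186390275465)/500185 ≈ -1.3991e+6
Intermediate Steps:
-1397663 - sqrt(2042872 + (K(-237) - 425806)/(-1111510 + 611325)) = -1397663 - sqrt(2042872 + ((-532 + (-237)**2) - 425806)/(-1111510 + 611325)) = -1397663 - sqrt(2042872 + ((-532 + 56169) - 425806)/(-500185)) = -1397663 - sqrt(2042872 + (55637 - 425806)*(-1/500185)) = -1397663 - sqrt(2042872 - 370169*(-1/500185)) = -1397663 - sqrt(2042872 + 370169/500185) = -1397663 - sqrt(1021814301489/500185) = -1397663 - sqrt(511096186390275465)/500185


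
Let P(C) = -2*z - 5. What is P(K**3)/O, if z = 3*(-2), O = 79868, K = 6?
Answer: 7/79868 ≈ 8.7645e-5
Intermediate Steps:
z = -6
P(C) = 7 (P(C) = -2*(-6) - 5 = 12 - 5 = 7)
P(K**3)/O = 7/79868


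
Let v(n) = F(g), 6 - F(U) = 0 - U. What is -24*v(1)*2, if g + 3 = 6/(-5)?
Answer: -432/5 ≈ -86.400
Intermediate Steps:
g = -21/5 (g = -3 + 6/(-5) = -3 + 6*(-1/5) = -3 - 6/5 = -21/5 ≈ -4.2000)
F(U) = 6 + U (F(U) = 6 - (0 - U) = 6 - (-1)*U = 6 + U)
v(n) = 9/5 (v(n) = 6 - 21/5 = 9/5)
-24*v(1)*2 = -24*9/5*2 = -216/5*2 = -432/5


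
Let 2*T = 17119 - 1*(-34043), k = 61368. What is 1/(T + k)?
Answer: 1/86949 ≈ 1.1501e-5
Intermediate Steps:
T = 25581 (T = (17119 - 1*(-34043))/2 = (17119 + 34043)/2 = (1/2)*51162 = 25581)
1/(T + k) = 1/(25581 + 61368) = 1/86949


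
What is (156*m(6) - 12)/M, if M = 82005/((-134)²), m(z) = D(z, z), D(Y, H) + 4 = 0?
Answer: -3806672/27335 ≈ -139.26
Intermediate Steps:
D(Y, H) = -4 (D(Y, H) = -4 + 0 = -4)
m(z) = -4
M = 82005/17956 ≈ 4.5670
(156*m(6) - 12)/M = (156*(-4) - 12)/(82005/17956) = (-624 - 12)*(17956/82005) = -636*17956/82005 = -3806672/27335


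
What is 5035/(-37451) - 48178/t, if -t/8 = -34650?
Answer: -1600008139/5190708600 ≈ -0.30824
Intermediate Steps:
t = 277200 (t = -8*(-34650) = 277200)
5035/(-37451) - 48178/t = 5035/(-37451) - 48178/277200 = 5035*(-1/37451) - 48178*1/277200 = -5035/37451 - 24089/138600 = -1600008139/5190708600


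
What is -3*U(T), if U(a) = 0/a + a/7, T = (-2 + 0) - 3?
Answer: 15/7 ≈ 2.1429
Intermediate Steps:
T = -5 (T = -2 - 3 = -5)
U(a) = a/7 (U(a) = 0 + a*(⅐) = 0 + a/7 = a/7)
-3*U(T) = -3*(-5)/7 = -3*(-5/7) = 15/7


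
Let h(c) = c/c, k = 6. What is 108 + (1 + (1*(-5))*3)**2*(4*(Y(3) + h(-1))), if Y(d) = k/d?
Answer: 2460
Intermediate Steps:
h(c) = 1
Y(d) = 6/d
108 + (1 + (1*(-5))*3)**2*(4*(Y(3) + h(-1))) = 108 + (1 + (1*(-5))*3)**2*(4*(6/3 + 1)) = 108 + (1 - 5*3)**2*(4*(6*(1/3) + 1)) = 108 + (1 - 15)**2*(4*(2 + 1)) = 108 + (-14)**2*(4*3) = 108 + 196*12 = 108 + 2352 = 2460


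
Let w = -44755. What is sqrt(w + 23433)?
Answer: I*sqrt(21322) ≈ 146.02*I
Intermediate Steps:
sqrt(w + 23433) = sqrt(-44755 + 23433) = sqrt(-21322) = I*sqrt(21322)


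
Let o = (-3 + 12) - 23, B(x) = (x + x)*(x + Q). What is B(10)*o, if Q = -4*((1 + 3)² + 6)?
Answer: 21840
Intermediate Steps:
Q = -88 (Q = -4*(4² + 6) = -4*(16 + 6) = -4*22 = -88)
B(x) = 2*x*(-88 + x) (B(x) = (x + x)*(x - 88) = (2*x)*(-88 + x) = 2*x*(-88 + x))
o = -14 (o = 9 - 23 = -14)
B(10)*o = (2*10*(-88 + 10))*(-14) = (2*10*(-78))*(-14) = -1560*(-14) = 21840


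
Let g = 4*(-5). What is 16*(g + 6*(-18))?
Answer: -2048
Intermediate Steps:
g = -20
16*(g + 6*(-18)) = 16*(-20 + 6*(-18)) = 16*(-20 - 108) = 16*(-128) = -2048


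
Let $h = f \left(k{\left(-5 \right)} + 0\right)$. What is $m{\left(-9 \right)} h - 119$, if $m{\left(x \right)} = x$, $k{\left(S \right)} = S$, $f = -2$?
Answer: $-209$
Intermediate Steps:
$h = 10$ ($h = - 2 \left(-5 + 0\right) = \left(-2\right) \left(-5\right) = 10$)
$m{\left(-9 \right)} h - 119 = \left(-9\right) 10 - 119 = -90 - 119 = -209$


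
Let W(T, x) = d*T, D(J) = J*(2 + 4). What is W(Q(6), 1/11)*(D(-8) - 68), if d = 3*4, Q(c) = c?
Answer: -8352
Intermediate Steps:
d = 12
D(J) = 6*J (D(J) = J*6 = 6*J)
W(T, x) = 12*T
W(Q(6), 1/11)*(D(-8) - 68) = (12*6)*(6*(-8) - 68) = 72*(-48 - 68) = 72*(-116) = -8352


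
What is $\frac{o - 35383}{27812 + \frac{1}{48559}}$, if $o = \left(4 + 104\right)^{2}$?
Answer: $- \frac{1151770921}{1350522909} \approx -0.85283$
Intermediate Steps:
$o = 11664$ ($o = 108^{2} = 11664$)
$\frac{o - 35383}{27812 + \frac{1}{48559}} = \frac{11664 - 35383}{27812 + \frac{1}{48559}} = - \frac{23719}{27812 + \frac{1}{48559}} = - \frac{23719}{\frac{1350522909}{48559}} = \left(-23719\right) \frac{48559}{1350522909} = - \frac{1151770921}{1350522909}$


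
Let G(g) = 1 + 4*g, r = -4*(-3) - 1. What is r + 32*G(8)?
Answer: 1067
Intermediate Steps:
r = 11 (r = 12 - 1 = 11)
r + 32*G(8) = 11 + 32*(1 + 4*8) = 11 + 32*(1 + 32) = 11 + 32*33 = 11 + 1056 = 1067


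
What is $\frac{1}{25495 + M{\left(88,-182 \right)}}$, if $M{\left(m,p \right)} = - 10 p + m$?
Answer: $\frac{1}{27403} \approx 3.6492 \cdot 10^{-5}$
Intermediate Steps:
$M{\left(m,p \right)} = m - 10 p$
$\frac{1}{25495 + M{\left(88,-182 \right)}} = \frac{1}{25495 + \left(88 - -1820\right)} = \frac{1}{25495 + \left(88 + 1820\right)} = \frac{1}{25495 + 1908} = \frac{1}{27403}$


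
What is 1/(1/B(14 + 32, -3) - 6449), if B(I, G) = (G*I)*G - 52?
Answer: -362/2334537 ≈ -0.00015506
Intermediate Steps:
B(I, G) = -52 + I*G² (B(I, G) = I*G² - 52 = -52 + I*G²)
1/(1/B(14 + 32, -3) - 6449) = 1/(1/(-52 + (14 + 32)*(-3)²) - 6449) = 1/(1/(-52 + 46*9) - 6449) = 1/(1/(-52 + 414) - 6449) = 1/(1/362 - 6449) = 1/(-2334537/362) = -362/2334537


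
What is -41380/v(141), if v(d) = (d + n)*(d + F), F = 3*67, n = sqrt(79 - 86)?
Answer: -486215/566808 + 10345*I*sqrt(7)/1700424 ≈ -0.85781 + 0.016096*I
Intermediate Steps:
n = I*sqrt(7) (n = sqrt(-7) = I*sqrt(7) ≈ 2.6458*I)
F = 201
v(d) = (201 + d)*(d + I*sqrt(7)) (v(d) = (d + I*sqrt(7))*(d + 201) = (d + I*sqrt(7))*(201 + d) = (201 + d)*(d + I*sqrt(7)))
-41380/v(141) = -41380/(141**2 + 201*141 + 201*I*sqrt(7) + I*141*sqrt(7)) = -41380/(19881 + 28341 + 201*I*sqrt(7) + 141*I*sqrt(7)) = -41380/(48222 + 342*I*sqrt(7))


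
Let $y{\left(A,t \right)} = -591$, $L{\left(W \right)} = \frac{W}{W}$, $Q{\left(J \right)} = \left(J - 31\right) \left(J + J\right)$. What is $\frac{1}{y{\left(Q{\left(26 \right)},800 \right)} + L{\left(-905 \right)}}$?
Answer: $- \frac{1}{590} \approx -0.0016949$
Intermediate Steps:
$Q{\left(J \right)} = 2 J \left(-31 + J\right)$ ($Q{\left(J \right)} = \left(-31 + J\right) 2 J = 2 J \left(-31 + J\right)$)
$L{\left(W \right)} = 1$
$\frac{1}{y{\left(Q{\left(26 \right)},800 \right)} + L{\left(-905 \right)}} = \frac{1}{-591 + 1} = \frac{1}{-590} = - \frac{1}{590}$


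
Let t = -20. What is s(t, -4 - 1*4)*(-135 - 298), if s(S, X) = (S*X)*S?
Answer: 1385600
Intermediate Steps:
s(S, X) = X*S²
s(t, -4 - 1*4)*(-135 - 298) = ((-4 - 1*4)*(-20)²)*(-135 - 298) = ((-4 - 4)*400)*(-433) = -8*400*(-433) = -3200*(-433) = 1385600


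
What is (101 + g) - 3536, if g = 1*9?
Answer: -3426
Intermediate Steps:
g = 9
(101 + g) - 3536 = (101 + 9) - 3536 = 110 - 3536 = -3426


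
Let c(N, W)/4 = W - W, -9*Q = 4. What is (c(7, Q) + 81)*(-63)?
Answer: -5103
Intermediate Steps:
Q = -4/9 (Q = -1/9*4 = -4/9 ≈ -0.44444)
c(N, W) = 0 (c(N, W) = 4*(W - W) = 4*0 = 0)
(c(7, Q) + 81)*(-63) = (0 + 81)*(-63) = 81*(-63) = -5103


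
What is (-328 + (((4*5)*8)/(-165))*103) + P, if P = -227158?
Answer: -7510334/33 ≈ -2.2759e+5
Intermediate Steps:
(-328 + (((4*5)*8)/(-165))*103) + P = (-328 + (((4*5)*8)/(-165))*103) - 227158 = (-328 + ((20*8)*(-1/165))*103) - 227158 = (-328 + (160*(-1/165))*103) - 227158 = (-328 - 32/33*103) - 227158 = (-328 - 3296/33) - 227158 = -14120/33 - 227158 = -7510334/33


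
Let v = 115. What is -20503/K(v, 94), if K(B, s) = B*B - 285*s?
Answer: 20503/13565 ≈ 1.5115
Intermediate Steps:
K(B, s) = B² - 285*s
-20503/K(v, 94) = -20503/(115² - 285*94) = -20503/(13225 - 26790) = -20503/(-13565) = -20503*(-1/13565) = 20503/13565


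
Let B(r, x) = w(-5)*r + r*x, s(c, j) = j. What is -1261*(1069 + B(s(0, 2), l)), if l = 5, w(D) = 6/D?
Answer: -6787963/5 ≈ -1.3576e+6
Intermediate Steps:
B(r, x) = -6*r/5 + r*x (B(r, x) = (6/(-5))*r + r*x = (6*(-⅕))*r + r*x = -6*r/5 + r*x)
-1261*(1069 + B(s(0, 2), l)) = -1261*(1069 + (⅕)*2*(-6 + 5*5)) = -1261*(1069 + (⅕)*2*(-6 + 25)) = -1261*(1069 + (⅕)*2*19) = -1261*(1069 + 38/5) = -1261*5383/5 = -6787963/5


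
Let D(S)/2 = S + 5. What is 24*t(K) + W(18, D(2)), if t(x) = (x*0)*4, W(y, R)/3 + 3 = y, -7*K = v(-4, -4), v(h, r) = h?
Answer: 45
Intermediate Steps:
D(S) = 10 + 2*S (D(S) = 2*(S + 5) = 2*(5 + S) = 10 + 2*S)
K = 4/7 (K = -1/7*(-4) = 4/7 ≈ 0.57143)
W(y, R) = -9 + 3*y
t(x) = 0 (t(x) = 0*4 = 0)
24*t(K) + W(18, D(2)) = 24*0 + (-9 + 3*18) = 0 + (-9 + 54) = 0 + 45 = 45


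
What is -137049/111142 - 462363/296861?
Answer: -92072451735/32993725262 ≈ -2.7906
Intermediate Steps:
-137049/111142 - 462363/296861 = -92072451735/32993725262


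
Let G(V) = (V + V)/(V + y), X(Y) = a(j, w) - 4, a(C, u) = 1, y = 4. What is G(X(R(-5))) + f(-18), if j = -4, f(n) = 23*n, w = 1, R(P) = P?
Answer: -420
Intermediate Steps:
X(Y) = -3 (X(Y) = 1 - 4 = -3)
G(V) = 2*V/(4 + V) (G(V) = (V + V)/(V + 4) = (2*V)/(4 + V) = 2*V/(4 + V))
G(X(R(-5))) + f(-18) = 2*(-3)/(4 - 3) + 23*(-18) = 2*(-3)/1 - 414 = 2*(-3)*1 - 414 = -6 - 414 = -420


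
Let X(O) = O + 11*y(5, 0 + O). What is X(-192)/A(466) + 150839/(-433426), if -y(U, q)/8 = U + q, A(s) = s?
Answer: 3489474745/100988258 ≈ 34.553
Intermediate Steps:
y(U, q) = -8*U - 8*q (y(U, q) = -8*(U + q) = -8*U - 8*q)
X(O) = -440 - 87*O (X(O) = O + 11*(-8*5 - 8*(0 + O)) = O + 11*(-40 - 8*O) = O + (-440 - 88*O) = -440 - 87*O)
X(-192)/A(466) + 150839/(-433426) = (-440 - 87*(-192))/466 + 150839/(-433426) = (-440 + 16704)*(1/466) + 150839*(-1/433426) = 16264*(1/466) - 150839/433426 = 8132/233 - 150839/433426 = 3489474745/100988258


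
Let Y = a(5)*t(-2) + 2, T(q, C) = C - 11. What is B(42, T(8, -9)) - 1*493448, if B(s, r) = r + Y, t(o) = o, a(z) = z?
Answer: -493476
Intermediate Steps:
T(q, C) = -11 + C
Y = -8 (Y = 5*(-2) + 2 = -10 + 2 = -8)
B(s, r) = -8 + r (B(s, r) = r - 8 = -8 + r)
B(42, T(8, -9)) - 1*493448 = (-8 + (-11 - 9)) - 1*493448 = (-8 - 20) - 493448 = -28 - 493448 = -493476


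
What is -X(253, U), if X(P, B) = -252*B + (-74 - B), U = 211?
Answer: 53457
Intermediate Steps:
X(P, B) = -74 - 253*B
-X(253, U) = -(-74 - 253*211) = -(-74 - 53383) = -1*(-53457) = 53457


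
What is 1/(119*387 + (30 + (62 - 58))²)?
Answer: 1/47209 ≈ 2.1182e-5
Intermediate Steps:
1/(119*387 + (30 + (62 - 58))²) = 1/(46053 + (30 + 4)²) = 1/(46053 + 34²) = 1/(46053 + 1156) = 1/47209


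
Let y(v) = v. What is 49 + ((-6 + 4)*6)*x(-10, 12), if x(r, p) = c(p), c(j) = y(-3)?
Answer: 85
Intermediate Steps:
c(j) = -3
x(r, p) = -3
49 + ((-6 + 4)*6)*x(-10, 12) = 49 + ((-6 + 4)*6)*(-3) = 49 - 2*6*(-3) = 49 - 12*(-3) = 49 + 36 = 85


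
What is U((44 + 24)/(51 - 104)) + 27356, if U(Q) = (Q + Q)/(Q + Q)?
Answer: 27357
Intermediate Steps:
U(Q) = 1 (U(Q) = (2*Q)/((2*Q)) = (2*Q)*(1/(2*Q)) = 1)
U((44 + 24)/(51 - 104)) + 27356 = 1 + 27356 = 27357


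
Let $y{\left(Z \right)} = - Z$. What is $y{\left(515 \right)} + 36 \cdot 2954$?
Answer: $105829$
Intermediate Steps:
$y{\left(515 \right)} + 36 \cdot 2954 = \left(-1\right) 515 + 36 \cdot 2954 = -515 + 106344 = 105829$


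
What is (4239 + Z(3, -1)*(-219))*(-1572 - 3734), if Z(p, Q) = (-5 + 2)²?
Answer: -12034008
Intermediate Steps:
Z(p, Q) = 9 (Z(p, Q) = (-3)² = 9)
(4239 + Z(3, -1)*(-219))*(-1572 - 3734) = (4239 + 9*(-219))*(-1572 - 3734) = (4239 - 1971)*(-5306) = 2268*(-5306) = -12034008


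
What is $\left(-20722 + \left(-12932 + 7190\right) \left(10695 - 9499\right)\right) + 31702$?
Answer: $-6856452$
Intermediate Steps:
$\left(-20722 + \left(-12932 + 7190\right) \left(10695 - 9499\right)\right) + 31702 = \left(-20722 - 6867432\right) + 31702 = -6888154 + 31702 = -6856452$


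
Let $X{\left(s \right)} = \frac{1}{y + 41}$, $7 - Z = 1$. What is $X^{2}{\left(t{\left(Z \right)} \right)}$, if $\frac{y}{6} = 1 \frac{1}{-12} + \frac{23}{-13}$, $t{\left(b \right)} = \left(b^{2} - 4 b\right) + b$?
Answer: $\frac{676}{603729} \approx 0.0011197$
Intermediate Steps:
$Z = 6$ ($Z = 7 - 1 = 6$)
$t{\left(b \right)} = b^{2} - 3 b$
$y = - \frac{289}{26}$ ($y = 6 \left(1 \frac{1}{-12} + \frac{23}{-13}\right) = 6 \left(1 \left(- \frac{1}{12}\right) + 23 \left(- \frac{1}{13}\right)\right) = 6 \left(- \frac{1}{12} - \frac{23}{13}\right) = 6 \left(- \frac{289}{156}\right) = - \frac{289}{26} \approx -11.115$)
$X{\left(s \right)} = \frac{26}{777}$ ($X{\left(s \right)} = \frac{1}{- \frac{289}{26} + 41} = \frac{1}{\frac{777}{26}} = \frac{26}{777}$)
$X^{2}{\left(t{\left(Z \right)} \right)} = \left(\frac{26}{777}\right)^{2} = \frac{676}{603729}$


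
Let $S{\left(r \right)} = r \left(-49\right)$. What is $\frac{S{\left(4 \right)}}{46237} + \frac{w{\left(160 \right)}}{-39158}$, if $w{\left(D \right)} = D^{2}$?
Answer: $- \frac{595671084}{905274223} \approx -0.658$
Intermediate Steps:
$S{\left(r \right)} = - 49 r$
$\frac{S{\left(4 \right)}}{46237} + \frac{w{\left(160 \right)}}{-39158} = \frac{\left(-49\right) 4}{46237} + \frac{160^{2}}{-39158} = \left(-196\right) \frac{1}{46237} + 25600 \left(- \frac{1}{39158}\right) = - \frac{196}{46237} - \frac{12800}{19579} = - \frac{595671084}{905274223}$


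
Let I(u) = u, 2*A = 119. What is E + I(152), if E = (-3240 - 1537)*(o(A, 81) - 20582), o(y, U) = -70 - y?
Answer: 197877975/2 ≈ 9.8939e+7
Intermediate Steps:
A = 119/2 (A = (1/2)*119 = 119/2 ≈ 59.500)
E = 197877671/2 (E = (-3240 - 1537)*((-70 - 1*119/2) - 20582) = -4777*((-70 - 119/2) - 20582) = -4777*(-259/2 - 20582) = -4777*(-41423/2) = 197877671/2 ≈ 9.8939e+7)
E + I(152) = 197877671/2 + 152 = 197877975/2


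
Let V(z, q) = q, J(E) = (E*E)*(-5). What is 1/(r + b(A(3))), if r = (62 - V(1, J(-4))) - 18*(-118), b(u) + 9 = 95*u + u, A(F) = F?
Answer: 1/2545 ≈ 0.00039293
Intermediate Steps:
J(E) = -5*E**2 (J(E) = E**2*(-5) = -5*E**2)
b(u) = -9 + 96*u (b(u) = -9 + (95*u + u) = -9 + 96*u)
r = 2266 (r = (62 - (-5)*(-4)**2) - 18*(-118) = (62 - (-5)*16) + 2124 = (62 - 1*(-80)) + 2124 = (62 + 80) + 2124 = 142 + 2124 = 2266)
1/(r + b(A(3))) = 1/(2266 + (-9 + 96*3)) = 1/(2266 + (-9 + 288)) = 1/(2266 + 279) = 1/2545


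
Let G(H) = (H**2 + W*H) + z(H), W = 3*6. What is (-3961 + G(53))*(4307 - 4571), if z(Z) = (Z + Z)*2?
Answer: -3696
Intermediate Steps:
W = 18
z(Z) = 4*Z (z(Z) = (2*Z)*2 = 4*Z)
G(H) = H**2 + 22*H (G(H) = (H**2 + 18*H) + 4*H = H**2 + 22*H)
(-3961 + G(53))*(4307 - 4571) = (-3961 + 53*(22 + 53))*(4307 - 4571) = (-3961 + 53*75)*(-264) = (-3961 + 3975)*(-264) = 14*(-264) = -3696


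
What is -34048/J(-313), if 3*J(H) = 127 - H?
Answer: -12768/55 ≈ -232.15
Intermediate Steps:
J(H) = 127/3 - H/3 (J(H) = (127 - H)/3 = 127/3 - H/3)
-34048/J(-313) = -34048/(127/3 - ⅓*(-313)) = -34048/(127/3 + 313/3) = -34048/440/3 = -34048*3/440 = -12768/55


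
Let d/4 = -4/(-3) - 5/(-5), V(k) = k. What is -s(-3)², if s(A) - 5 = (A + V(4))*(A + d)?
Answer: -1156/9 ≈ -128.44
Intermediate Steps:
d = 28/3 (d = 4*(-4/(-3) - 5/(-5)) = 4*(-4*(-⅓) - 5*(-⅕)) = 4*(4/3 + 1) = 4*(7/3) = 28/3 ≈ 9.3333)
s(A) = 5 + (4 + A)*(28/3 + A) (s(A) = 5 + (A + 4)*(A + 28/3) = 5 + (4 + A)*(28/3 + A))
-s(-3)² = -(127/3 + (-3)² + (40/3)*(-3))² = -(127/3 + 9 - 40)² = -(34/3)² = -1*1156/9 = -1156/9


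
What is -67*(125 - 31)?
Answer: -6298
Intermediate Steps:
-67*(125 - 31) = -67*94 = -6298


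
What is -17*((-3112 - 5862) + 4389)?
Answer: 77945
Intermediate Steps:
-17*((-3112 - 5862) + 4389) = -17*(-8974 + 4389) = -17*(-4585) = 77945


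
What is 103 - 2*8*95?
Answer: -1417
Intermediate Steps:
103 - 2*8*95 = 103 - 16*95 = 103 - 1520 = -1417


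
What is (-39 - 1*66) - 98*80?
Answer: -7945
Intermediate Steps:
(-39 - 1*66) - 98*80 = (-39 - 66) - 7840 = -105 - 7840 = -7945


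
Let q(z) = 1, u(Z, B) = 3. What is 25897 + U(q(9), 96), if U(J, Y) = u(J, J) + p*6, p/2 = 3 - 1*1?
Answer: 25924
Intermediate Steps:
p = 4 (p = 2*(3 - 1*1) = 2*(3 - 1) = 2*2 = 4)
U(J, Y) = 27 (U(J, Y) = 3 + 4*6 = 3 + 24 = 27)
25897 + U(q(9), 96) = 25897 + 27 = 25924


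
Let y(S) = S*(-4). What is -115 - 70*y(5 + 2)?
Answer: 1845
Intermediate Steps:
y(S) = -4*S
-115 - 70*y(5 + 2) = -115 - (-280)*(5 + 2) = -115 - (-280)*7 = -115 - 70*(-28) = -115 + 1960 = 1845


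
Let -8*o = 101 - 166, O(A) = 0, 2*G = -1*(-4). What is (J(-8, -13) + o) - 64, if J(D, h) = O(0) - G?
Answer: -463/8 ≈ -57.875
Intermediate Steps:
G = 2 (G = (-1*(-4))/2 = (1/2)*4 = 2)
o = 65/8 (o = -(101 - 166)/8 = -1/8*(-65) = 65/8 ≈ 8.1250)
J(D, h) = -2 (J(D, h) = 0 - 1*2 = 0 - 2 = -2)
(J(-8, -13) + o) - 64 = (-2 + 65/8) - 64 = 49/8 - 64 = -463/8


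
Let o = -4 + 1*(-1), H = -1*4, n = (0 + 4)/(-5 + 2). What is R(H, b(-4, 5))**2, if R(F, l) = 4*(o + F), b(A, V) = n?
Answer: 1296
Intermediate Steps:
n = -4/3 (n = 4/(-3) = 4*(-1/3) = -4/3 ≈ -1.3333)
b(A, V) = -4/3
H = -4
o = -5 (o = -4 - 1 = -5)
R(F, l) = -20 + 4*F (R(F, l) = 4*(-5 + F) = -20 + 4*F)
R(H, b(-4, 5))**2 = (-20 + 4*(-4))**2 = (-20 - 16)**2 = (-36)**2 = 1296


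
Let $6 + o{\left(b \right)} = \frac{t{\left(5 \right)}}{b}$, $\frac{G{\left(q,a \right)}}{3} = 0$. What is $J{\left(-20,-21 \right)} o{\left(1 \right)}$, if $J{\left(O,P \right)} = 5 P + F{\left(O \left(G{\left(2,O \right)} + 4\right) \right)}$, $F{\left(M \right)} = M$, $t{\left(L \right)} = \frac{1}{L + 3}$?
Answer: $\frac{8695}{8} \approx 1086.9$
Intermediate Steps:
$G{\left(q,a \right)} = 0$ ($G{\left(q,a \right)} = 3 \cdot 0 = 0$)
$t{\left(L \right)} = \frac{1}{3 + L}$
$J{\left(O,P \right)} = 4 O + 5 P$ ($J{\left(O,P \right)} = 5 P + O \left(0 + 4\right) = 5 P + O 4 = 5 P + 4 O = 4 O + 5 P$)
$o{\left(b \right)} = -6 + \frac{1}{8 b}$ ($o{\left(b \right)} = -6 + \frac{1}{\left(3 + 5\right) b} = -6 + \frac{1}{8 b}$)
$J{\left(-20,-21 \right)} o{\left(1 \right)} = \left(4 \left(-20\right) + 5 \left(-21\right)\right) \left(-6 + \frac{1}{8 \cdot 1}\right) = \left(-80 - 105\right) \left(-6 + \frac{1}{8} \cdot 1\right) = - 185 \left(-6 + \frac{1}{8}\right) = \left(-185\right) \left(- \frac{47}{8}\right) = \frac{8695}{8}$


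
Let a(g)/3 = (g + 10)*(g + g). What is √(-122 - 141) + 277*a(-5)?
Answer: -41550 + I*√263 ≈ -41550.0 + 16.217*I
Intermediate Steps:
a(g) = 6*g*(10 + g) (a(g) = 3*((g + 10)*(g + g)) = 3*((10 + g)*(2*g)) = 3*(2*g*(10 + g)) = 6*g*(10 + g))
√(-122 - 141) + 277*a(-5) = √(-122 - 141) + 277*(6*(-5)*(10 - 5)) = √(-263) + 277*(6*(-5)*5) = I*√263 + 277*(-150) = I*√263 - 41550 = -41550 + I*√263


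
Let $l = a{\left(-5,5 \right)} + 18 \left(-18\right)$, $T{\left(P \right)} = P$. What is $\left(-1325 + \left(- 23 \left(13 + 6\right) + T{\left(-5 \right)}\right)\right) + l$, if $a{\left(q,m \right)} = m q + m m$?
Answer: $-2091$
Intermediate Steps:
$a{\left(q,m \right)} = m^{2} + m q$ ($a{\left(q,m \right)} = m q + m^{2} = m^{2} + m q$)
$l = -324$ ($l = 5 \left(5 - 5\right) + 18 \left(-18\right) = 5 \cdot 0 - 324 = 0 - 324 = -324$)
$\left(-1325 + \left(- 23 \left(13 + 6\right) + T{\left(-5 \right)}\right)\right) + l = \left(-1325 - \left(5 + 23 \left(13 + 6\right)\right)\right) - 324 = \left(-1325 - 442\right) - 324 = -1767 - 324 = -2091$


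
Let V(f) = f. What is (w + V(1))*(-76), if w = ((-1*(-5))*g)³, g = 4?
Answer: -608076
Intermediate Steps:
w = 8000 (w = (-1*(-5)*4)³ = (5*4)³ = 20³ = 8000)
(w + V(1))*(-76) = (8000 + 1)*(-76) = 8001*(-76) = -608076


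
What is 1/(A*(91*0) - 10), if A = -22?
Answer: -1/10 ≈ -0.10000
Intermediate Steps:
1/(A*(91*0) - 10) = 1/(-2002*0 - 10) = 1/(-22*0 - 10) = 1/(0 - 10) = 1/(-10) = -1/10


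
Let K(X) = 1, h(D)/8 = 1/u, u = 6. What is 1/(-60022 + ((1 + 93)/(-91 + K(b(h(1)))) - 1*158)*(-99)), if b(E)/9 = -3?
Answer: -5/221383 ≈ -2.2585e-5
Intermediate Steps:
h(D) = 4/3 (h(D) = 8/6 = 8*(1/6) = 4/3)
b(E) = -27 (b(E) = 9*(-3) = -27)
1/(-60022 + ((1 + 93)/(-91 + K(b(h(1)))) - 1*158)*(-99)) = 1/(-60022 + ((1 + 93)/(-91 + 1) - 1*158)*(-99)) = 1/(-60022 + (94/(-90) - 158)*(-99)) = 1/(-60022 + (94*(-1/90) - 158)*(-99)) = 1/(-60022 + (-47/45 - 158)*(-99)) = 1/(-60022 - 7157/45*(-99)) = 1/(-60022 + 78727/5) = 1/(-221383/5) = -5/221383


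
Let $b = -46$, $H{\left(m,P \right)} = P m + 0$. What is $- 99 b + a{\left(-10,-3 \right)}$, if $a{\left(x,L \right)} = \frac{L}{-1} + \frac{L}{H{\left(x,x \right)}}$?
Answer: $\frac{455697}{100} \approx 4557.0$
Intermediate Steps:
$H{\left(m,P \right)} = P m$
$a{\left(x,L \right)} = - L + \frac{L}{x^{2}}$ ($a{\left(x,L \right)} = \frac{L}{-1} + \frac{L}{x x} = L \left(-1\right) + \frac{L}{x^{2}} = - L + \frac{L}{x^{2}}$)
$- 99 b + a{\left(-10,-3 \right)} = \left(-99\right) \left(-46\right) - \left(-3 + \frac{3}{100}\right) = 4554 + \left(3 - \frac{3}{100}\right) = 4554 + \frac{297}{100} = \frac{455697}{100}$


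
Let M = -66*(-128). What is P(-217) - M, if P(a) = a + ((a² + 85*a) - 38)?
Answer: 19941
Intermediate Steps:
P(a) = -38 + a² + 86*a (P(a) = a + (-38 + a² + 85*a) = -38 + a² + 86*a)
M = 8448
P(-217) - M = (-38 + (-217)² + 86*(-217)) - 1*8448 = (-38 + 47089 - 18662) - 8448 = 28389 - 8448 = 19941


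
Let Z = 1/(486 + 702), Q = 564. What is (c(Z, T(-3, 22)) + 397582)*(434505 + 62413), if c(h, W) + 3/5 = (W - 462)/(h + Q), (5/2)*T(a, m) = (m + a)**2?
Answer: 661875597145179266/3350165 ≈ 1.9757e+11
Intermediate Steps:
T(a, m) = 2*(a + m)**2/5 (T(a, m) = 2*(m + a)**2/5 = 2*(a + m)**2/5)
Z = 1/1188 ≈ 0.00084175
c(h, W) = -3/5 + (-462 + W)/(564 + h) (c(h, W) = -3/5 + (W - 462)/(h + 564) = -3/5 + (-462 + W)/(564 + h))
(c(Z, T(-3, 22)) + 397582)*(434505 + 62413) = ((-4002 - 3*1/1188 + 5*(2*(-3 + 22)**2/5))/(5*(564 + 1/1188)) + 397582)*(434505 + 62413) = ((-4002 - 1/396 + 5*((2/5)*19**2))/(5*(670033/1188)) + 397582)*496918 = ((1/5)*(1188/670033)*(-4002 - 1/396 + 5*((2/5)*361)) + 397582)*496918 = ((1/5)*(1188/670033)*(-4002 - 1/396 + 5*(722/5)) + 397582)*496918 = ((1/5)*(1188/670033)*(-4002 - 1/396 + 722) + 397582)*496918 = ((1/5)*(1188/670033)*(-1298881/396) + 397582)*496918 = (-3896643/3350165 + 397582)*496918 = (1331961404387/3350165)*496918 = 661875597145179266/3350165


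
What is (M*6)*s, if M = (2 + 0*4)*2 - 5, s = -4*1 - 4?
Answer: 48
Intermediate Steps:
s = -8 (s = -4 - 4 = -8)
M = -1 (M = (2 + 0)*2 - 5 = 2*2 - 5 = 4 - 5 = -1)
(M*6)*s = -1*6*(-8) = -6*(-8) = 48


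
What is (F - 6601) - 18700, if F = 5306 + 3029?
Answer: -16966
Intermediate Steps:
F = 8335
(F - 6601) - 18700 = (8335 - 6601) - 18700 = 1734 - 18700 = -16966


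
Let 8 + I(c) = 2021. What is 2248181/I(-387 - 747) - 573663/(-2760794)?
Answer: 6207919399333/5557478322 ≈ 1117.0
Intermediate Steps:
I(c) = 2013 (I(c) = -8 + 2021 = 2013)
2248181/I(-387 - 747) - 573663/(-2760794) = 2248181/2013 - 573663/(-2760794) = 2248181*(1/2013) - 573663*(-1/2760794) = 2248181/2013 + 573663/2760794 = 6207919399333/5557478322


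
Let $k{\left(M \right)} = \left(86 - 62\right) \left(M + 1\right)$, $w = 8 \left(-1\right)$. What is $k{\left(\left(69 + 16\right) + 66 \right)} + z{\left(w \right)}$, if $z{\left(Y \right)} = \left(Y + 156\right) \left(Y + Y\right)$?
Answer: $1280$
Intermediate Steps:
$w = -8$
$z{\left(Y \right)} = 2 Y \left(156 + Y\right)$ ($z{\left(Y \right)} = \left(156 + Y\right) 2 Y = 2 Y \left(156 + Y\right)$)
$k{\left(M \right)} = 24 + 24 M$ ($k{\left(M \right)} = 24 \left(1 + M\right) = 24 + 24 M$)
$k{\left(\left(69 + 16\right) + 66 \right)} + z{\left(w \right)} = \left(24 + 24 \left(\left(69 + 16\right) + 66\right)\right) + 2 \left(-8\right) \left(156 - 8\right) = \left(24 + 24 \left(85 + 66\right)\right) + 2 \left(-8\right) 148 = \left(24 + 24 \cdot 151\right) - 2368 = \left(24 + 3624\right) - 2368 = 3648 - 2368 = 1280$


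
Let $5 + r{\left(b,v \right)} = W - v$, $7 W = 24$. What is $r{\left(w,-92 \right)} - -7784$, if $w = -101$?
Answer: $\frac{55121}{7} \approx 7874.4$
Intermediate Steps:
$W = \frac{24}{7}$ ($W = \frac{1}{7} \cdot 24 = \frac{24}{7} \approx 3.4286$)
$r{\left(b,v \right)} = - \frac{11}{7} - v$ ($r{\left(b,v \right)} = -5 - \left(- \frac{24}{7} + v\right) = - \frac{11}{7} - v$)
$r{\left(w,-92 \right)} - -7784 = \left(- \frac{11}{7} - -92\right) - -7784 = \left(- \frac{11}{7} + 92\right) + 7784 = \frac{633}{7} + 7784 = \frac{55121}{7}$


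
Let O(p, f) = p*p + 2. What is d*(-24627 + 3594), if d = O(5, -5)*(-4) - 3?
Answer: 2334663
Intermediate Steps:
O(p, f) = 2 + p**2 (O(p, f) = p**2 + 2 = 2 + p**2)
d = -111 (d = (2 + 5**2)*(-4) - 3 = (2 + 25)*(-4) - 3 = 27*(-4) - 3 = -108 - 3 = -111)
d*(-24627 + 3594) = -111*(-24627 + 3594) = -111*(-21033) = 2334663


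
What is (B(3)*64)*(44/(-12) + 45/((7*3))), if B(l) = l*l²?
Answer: -18432/7 ≈ -2633.1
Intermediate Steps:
B(l) = l³
(B(3)*64)*(44/(-12) + 45/((7*3))) = (3³*64)*(44/(-12) + 45/((7*3))) = (27*64)*(44*(-1/12) + 45/21) = 1728*(-11/3 + 45*(1/21)) = 1728*(-11/3 + 15/7) = 1728*(-32/21) = -18432/7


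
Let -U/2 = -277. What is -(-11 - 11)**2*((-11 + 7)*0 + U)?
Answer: -268136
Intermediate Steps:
U = 554 (U = -2*(-277) = 554)
-(-11 - 11)**2*((-11 + 7)*0 + U) = -(-11 - 11)**2*((-11 + 7)*0 + 554) = -(-22)**2*(-4*0 + 554) = -484*(0 + 554) = -484*554 = -1*268136 = -268136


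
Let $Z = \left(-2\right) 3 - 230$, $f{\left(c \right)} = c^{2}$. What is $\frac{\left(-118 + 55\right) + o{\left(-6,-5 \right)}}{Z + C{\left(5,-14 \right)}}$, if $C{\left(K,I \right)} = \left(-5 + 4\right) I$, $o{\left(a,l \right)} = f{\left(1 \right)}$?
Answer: $\frac{31}{111} \approx 0.27928$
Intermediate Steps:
$o{\left(a,l \right)} = 1$ ($o{\left(a,l \right)} = 1^{2} = 1$)
$Z = -236$ ($Z = -6 - 230 = -236$)
$C{\left(K,I \right)} = - I$
$\frac{\left(-118 + 55\right) + o{\left(-6,-5 \right)}}{Z + C{\left(5,-14 \right)}} = \frac{\left(-118 + 55\right) + 1}{-236 - -14} = \frac{-63 + 1}{-236 + 14} = - \frac{62}{-222} = \left(-62\right) \left(- \frac{1}{222}\right) = \frac{31}{111}$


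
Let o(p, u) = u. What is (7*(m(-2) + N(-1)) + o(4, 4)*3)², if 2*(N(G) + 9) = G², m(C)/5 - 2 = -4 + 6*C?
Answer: 1155625/4 ≈ 2.8891e+5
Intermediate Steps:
m(C) = -10 + 30*C (m(C) = 10 + 5*(-4 + 6*C) = 10 + (-20 + 30*C) = -10 + 30*C)
N(G) = -9 + G²/2
(7*(m(-2) + N(-1)) + o(4, 4)*3)² = (7*((-10 + 30*(-2)) + (-9 + (½)*(-1)²)) + 4*3)² = (7*((-10 - 60) + (-9 + (½)*1)) + 12)² = (7*(-70 + (-9 + ½)) + 12)² = (7*(-70 - 17/2) + 12)² = (7*(-157/2) + 12)² = (-1099/2 + 12)² = (-1075/2)² = 1155625/4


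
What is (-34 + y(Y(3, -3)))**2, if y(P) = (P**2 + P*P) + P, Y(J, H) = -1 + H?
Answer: 36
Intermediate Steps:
y(P) = P + 2*P**2 (y(P) = (P**2 + P**2) + P = 2*P**2 + P = P + 2*P**2)
(-34 + y(Y(3, -3)))**2 = (-34 + (-1 - 3)*(1 + 2*(-1 - 3)))**2 = (-34 - 4*(1 + 2*(-4)))**2 = (-34 - 4*(1 - 8))**2 = (-34 - 4*(-7))**2 = (-34 + 28)**2 = (-6)**2 = 36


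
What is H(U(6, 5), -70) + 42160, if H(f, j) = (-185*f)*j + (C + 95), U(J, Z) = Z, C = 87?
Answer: 107092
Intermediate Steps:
H(f, j) = 182 - 185*f*j (H(f, j) = (-185*f)*j + (87 + 95) = -185*f*j + 182 = 182 - 185*f*j)
H(U(6, 5), -70) + 42160 = (182 - 185*5*(-70)) + 42160 = (182 + 64750) + 42160 = 64932 + 42160 = 107092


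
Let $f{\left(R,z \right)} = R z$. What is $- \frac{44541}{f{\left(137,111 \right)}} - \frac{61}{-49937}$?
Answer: $- \frac{741105430}{253130653} \approx -2.9278$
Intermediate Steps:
$- \frac{44541}{f{\left(137,111 \right)}} - \frac{61}{-49937} = - \frac{44541}{137 \cdot 111} - \frac{61}{-49937} = - \frac{44541}{15207} - - \frac{61}{49937} = \left(-44541\right) \frac{1}{15207} + \frac{61}{49937} = - \frac{14847}{5069} + \frac{61}{49937} = - \frac{741105430}{253130653}$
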